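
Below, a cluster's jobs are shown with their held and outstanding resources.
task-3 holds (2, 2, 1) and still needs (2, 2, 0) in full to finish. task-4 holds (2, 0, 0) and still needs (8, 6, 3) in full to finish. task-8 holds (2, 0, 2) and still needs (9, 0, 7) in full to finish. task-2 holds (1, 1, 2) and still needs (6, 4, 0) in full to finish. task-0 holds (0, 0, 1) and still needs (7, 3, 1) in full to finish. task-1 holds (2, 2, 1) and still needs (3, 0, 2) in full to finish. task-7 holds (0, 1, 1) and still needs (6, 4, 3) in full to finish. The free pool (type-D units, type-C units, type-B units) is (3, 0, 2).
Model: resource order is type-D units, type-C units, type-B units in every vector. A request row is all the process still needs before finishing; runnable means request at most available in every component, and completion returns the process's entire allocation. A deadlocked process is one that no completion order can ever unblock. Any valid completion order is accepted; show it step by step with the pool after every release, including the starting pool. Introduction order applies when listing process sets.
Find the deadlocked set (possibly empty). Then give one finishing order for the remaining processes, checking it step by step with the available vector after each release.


No process is deadlocked.
Key observation: task-1 can run right away; the returned allocation unlocks the remaining processes in turn.
One completion order for the rest: task-1, task-3, task-7, task-2, task-4, task-8, task-0. Verifying each step:
  pool = (3, 0, 2)
  task-1: need (3, 0, 2) fits (3, 0, 2); releases (2, 2, 1), pool now (5, 2, 3)
  task-3: need (2, 2, 0) fits (5, 2, 3); releases (2, 2, 1), pool now (7, 4, 4)
  task-7: need (6, 4, 3) fits (7, 4, 4); releases (0, 1, 1), pool now (7, 5, 5)
  task-2: need (6, 4, 0) fits (7, 5, 5); releases (1, 1, 2), pool now (8, 6, 7)
  task-4: need (8, 6, 3) fits (8, 6, 7); releases (2, 0, 0), pool now (10, 6, 7)
  task-8: need (9, 0, 7) fits (10, 6, 7); releases (2, 0, 2), pool now (12, 6, 9)
  task-0: need (7, 3, 1) fits (12, 6, 9); releases (0, 0, 1), pool now (12, 6, 10)


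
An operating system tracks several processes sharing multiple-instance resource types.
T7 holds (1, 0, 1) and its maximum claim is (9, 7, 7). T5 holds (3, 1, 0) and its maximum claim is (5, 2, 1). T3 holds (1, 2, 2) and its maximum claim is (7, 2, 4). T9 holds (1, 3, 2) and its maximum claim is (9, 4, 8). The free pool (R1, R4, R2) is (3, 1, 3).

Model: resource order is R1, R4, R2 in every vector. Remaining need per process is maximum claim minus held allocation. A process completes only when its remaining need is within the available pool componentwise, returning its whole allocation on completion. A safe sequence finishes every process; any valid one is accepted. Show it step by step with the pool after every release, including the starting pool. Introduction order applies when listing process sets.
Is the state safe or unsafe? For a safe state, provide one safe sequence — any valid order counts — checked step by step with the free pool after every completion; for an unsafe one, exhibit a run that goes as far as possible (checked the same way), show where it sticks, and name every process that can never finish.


UNSAFE.
Key observation: even finishing T5, T3 leaves just (7, 4, 5) free — too little R1 for any of the remaining processes.
The run T5, T3 cannot be extended any further. Walking it through:
  pool = (3, 1, 3)
  T5 needs (2, 1, 1) <= (3, 1, 3) -> finishes; pool += (3, 1, 0) = (6, 2, 3)
  T3 needs (6, 0, 2) <= (6, 2, 3) -> finishes; pool += (1, 2, 2) = (7, 4, 5)
  T7 cannot run: need (8, 7, 6) vs free (7, 4, 5) (insufficient R1, R4 and R2)
  T9 cannot run: need (8, 1, 6) vs free (7, 4, 5) (insufficient R1 and R2)
Never able to finish: T7 and T9.


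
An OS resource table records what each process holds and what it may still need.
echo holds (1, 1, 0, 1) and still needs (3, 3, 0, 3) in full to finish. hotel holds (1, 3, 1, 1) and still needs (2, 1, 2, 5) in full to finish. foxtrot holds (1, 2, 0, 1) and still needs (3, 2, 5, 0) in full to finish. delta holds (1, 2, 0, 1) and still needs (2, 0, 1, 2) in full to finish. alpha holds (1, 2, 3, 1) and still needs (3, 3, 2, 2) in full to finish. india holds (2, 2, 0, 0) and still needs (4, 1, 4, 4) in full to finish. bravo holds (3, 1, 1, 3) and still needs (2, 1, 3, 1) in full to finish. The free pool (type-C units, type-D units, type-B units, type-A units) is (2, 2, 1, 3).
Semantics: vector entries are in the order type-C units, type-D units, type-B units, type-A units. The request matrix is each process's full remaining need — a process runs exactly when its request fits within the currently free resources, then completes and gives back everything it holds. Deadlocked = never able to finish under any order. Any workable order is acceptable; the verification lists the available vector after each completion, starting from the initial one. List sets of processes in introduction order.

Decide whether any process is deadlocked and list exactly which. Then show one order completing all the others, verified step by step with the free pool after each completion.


Deadlocked: hotel, foxtrot, alpha, india and bravo.
Key observation: even finishing delta, echo leaves just (4, 5, 1, 5) free — too little type-B units for any of the remaining processes.
A valid finishing order for the others: delta, echo. Verifying each step:
  pool = (2, 2, 1, 3)
  delta needs (2, 0, 1, 2) <= (2, 2, 1, 3) -> finishes; pool += (1, 2, 0, 1) = (3, 4, 1, 4)
  echo needs (3, 3, 0, 3) <= (3, 4, 1, 4) -> finishes; pool += (1, 1, 0, 1) = (4, 5, 1, 5)
The blocked processes can never fit:
  hotel still needs (2, 1, 2, 5) but only (4, 5, 1, 5) is free — short on type-B units
  foxtrot still needs (3, 2, 5, 0) but only (4, 5, 1, 5) is free — short on type-B units
  alpha still needs (3, 3, 2, 2) but only (4, 5, 1, 5) is free — short on type-B units
  india still needs (4, 1, 4, 4) but only (4, 5, 1, 5) is free — short on type-B units
  bravo still needs (2, 1, 3, 1) but only (4, 5, 1, 5) is free — short on type-B units


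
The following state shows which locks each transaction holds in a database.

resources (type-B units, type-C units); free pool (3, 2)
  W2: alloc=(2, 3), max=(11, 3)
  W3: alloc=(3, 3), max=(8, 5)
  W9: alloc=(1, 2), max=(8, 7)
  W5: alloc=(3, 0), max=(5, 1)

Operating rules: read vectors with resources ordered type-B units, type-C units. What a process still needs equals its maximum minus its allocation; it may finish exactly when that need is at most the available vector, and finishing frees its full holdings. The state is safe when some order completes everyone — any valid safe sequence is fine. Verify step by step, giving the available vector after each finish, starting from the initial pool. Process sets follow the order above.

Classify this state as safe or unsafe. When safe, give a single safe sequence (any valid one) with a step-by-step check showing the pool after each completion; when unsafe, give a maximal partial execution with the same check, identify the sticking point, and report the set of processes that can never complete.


SAFE, for example via the order W5, W3, W2, W9.
Key observation: reading the order forward, W3 is the first process whose need (5, 2) meets the free pool (6, 2) exactly on a resource it requests.
Check, step by step:
  pool = (3, 2)
  run W5 (needs (2, 1), free (3, 2)); after release of (3, 0) the pool is (6, 2)
  run W3 (needs (5, 2), free (6, 2)); after release of (3, 3) the pool is (9, 5)
  run W2 (needs (9, 0), free (9, 5)); after release of (2, 3) the pool is (11, 8)
  run W9 (needs (7, 5), free (11, 8)); after release of (1, 2) the pool is (12, 10)


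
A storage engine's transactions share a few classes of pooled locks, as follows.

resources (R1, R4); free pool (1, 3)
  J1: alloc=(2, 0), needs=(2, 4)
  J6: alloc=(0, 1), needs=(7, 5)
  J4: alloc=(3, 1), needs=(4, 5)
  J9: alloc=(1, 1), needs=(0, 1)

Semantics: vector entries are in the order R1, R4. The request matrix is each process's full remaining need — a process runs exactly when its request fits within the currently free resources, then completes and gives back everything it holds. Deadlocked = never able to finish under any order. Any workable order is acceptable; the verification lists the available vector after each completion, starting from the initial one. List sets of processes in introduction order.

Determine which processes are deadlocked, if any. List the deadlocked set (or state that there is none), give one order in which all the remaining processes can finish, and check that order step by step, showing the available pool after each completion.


Deadlocked set: J6 and J4.
Key observation: the wall is R4: completing J9, J1 brings the pool only to (4, 4), and all the rest need more.
One completion order for the rest: J9, J1. Check, step by step:
  pool = (1, 3)
  J9 needs (0, 1) <= (1, 3) -> finishes; pool += (1, 1) = (2, 4)
  J1 needs (2, 4) <= (2, 4) -> finishes; pool += (2, 0) = (4, 4)
None of the blocked processes ever fits:
  blocked: J6 wants (7, 5), pool (4, 4) — not enough R1 and R4
  blocked: J4 wants (4, 5), pool (4, 4) — not enough R4


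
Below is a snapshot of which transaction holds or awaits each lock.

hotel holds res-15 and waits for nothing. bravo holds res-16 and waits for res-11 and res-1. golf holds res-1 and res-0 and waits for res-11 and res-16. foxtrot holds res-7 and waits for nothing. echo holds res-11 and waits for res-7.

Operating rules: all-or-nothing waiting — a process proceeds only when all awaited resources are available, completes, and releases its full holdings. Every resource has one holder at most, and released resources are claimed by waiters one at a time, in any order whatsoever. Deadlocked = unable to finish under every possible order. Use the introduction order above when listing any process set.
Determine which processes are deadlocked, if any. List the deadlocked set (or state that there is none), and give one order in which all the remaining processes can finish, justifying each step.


Deadlocked set: bravo and golf.
Key observation: bravo -> golf -> bravo is a circular wait — nothing in it can go first; no other process is dragged down with it.
The rest can finish in the order foxtrot, hotel, echo.
Check, step by step:
  foxtrot: no waits; runs immediately, freeing res-7
  hotel: no waits; runs immediately, freeing res-15
  run echo (all its waits — res-7 — are resolved); releases res-11


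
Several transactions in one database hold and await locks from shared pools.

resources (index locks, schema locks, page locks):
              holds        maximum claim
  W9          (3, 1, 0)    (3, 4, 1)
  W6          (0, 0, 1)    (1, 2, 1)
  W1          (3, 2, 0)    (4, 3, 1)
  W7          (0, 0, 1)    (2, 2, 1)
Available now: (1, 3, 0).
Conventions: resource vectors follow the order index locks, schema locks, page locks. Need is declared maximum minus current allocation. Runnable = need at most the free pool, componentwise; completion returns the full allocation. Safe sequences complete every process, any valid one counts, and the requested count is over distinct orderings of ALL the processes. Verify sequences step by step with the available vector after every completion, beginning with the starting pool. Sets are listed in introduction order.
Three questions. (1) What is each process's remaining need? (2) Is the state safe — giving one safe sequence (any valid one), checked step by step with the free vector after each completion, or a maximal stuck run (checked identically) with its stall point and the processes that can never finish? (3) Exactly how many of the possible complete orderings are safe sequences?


(1) Remaining need (order index locks, schema locks, page locks):
  W9: (0, 3, 1)
  W6: (1, 2, 0)
  W1: (1, 1, 1)
  W7: (2, 2, 0)
(2) The state is SAFE; one workable sequence: W6, W1, W7, W9.
Key observation: the first exact fit in this order is W6 — it needs (1, 2, 0) with (1, 3, 0) free, meeting a requested resource to the last unit.
Check, step by step:
  pool = (1, 3, 0)
  W6 needs (1, 2, 0) <= (1, 3, 0) -> finishes; pool += (0, 0, 1) = (1, 3, 1)
  W1 needs (1, 1, 1) <= (1, 3, 1) -> finishes; pool += (3, 2, 0) = (4, 5, 1)
  W7 needs (2, 2, 0) <= (4, 5, 1) -> finishes; pool += (0, 0, 1) = (4, 5, 2)
  W9 needs (0, 3, 1) <= (4, 5, 2) -> finishes; pool += (3, 1, 0) = (7, 6, 2)
(3) Precisely 4 of the possible complete orderings are safe sequences.


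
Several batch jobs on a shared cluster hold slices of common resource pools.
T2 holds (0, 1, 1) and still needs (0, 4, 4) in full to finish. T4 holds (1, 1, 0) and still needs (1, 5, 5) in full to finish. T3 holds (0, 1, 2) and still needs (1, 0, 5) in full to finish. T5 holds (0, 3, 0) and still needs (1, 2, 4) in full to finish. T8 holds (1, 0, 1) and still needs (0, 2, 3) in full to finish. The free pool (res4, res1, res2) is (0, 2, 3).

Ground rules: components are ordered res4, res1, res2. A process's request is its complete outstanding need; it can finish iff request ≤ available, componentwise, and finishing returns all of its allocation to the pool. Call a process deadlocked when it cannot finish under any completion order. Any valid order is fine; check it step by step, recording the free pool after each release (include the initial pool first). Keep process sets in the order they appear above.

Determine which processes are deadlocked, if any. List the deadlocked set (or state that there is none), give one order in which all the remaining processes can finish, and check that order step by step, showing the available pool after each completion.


No process is deadlocked.
Key observation: beginning at T8, releases accumulate fast enough that every process eventually fits.
A valid finishing order for the others: T8, T5, T2, T3, T4. Verifying each step:
  pool = (0, 2, 3)
  T8 needs (0, 2, 3) <= (0, 2, 3) -> finishes; pool += (1, 0, 1) = (1, 2, 4)
  T5 needs (1, 2, 4) <= (1, 2, 4) -> finishes; pool += (0, 3, 0) = (1, 5, 4)
  T2 needs (0, 4, 4) <= (1, 5, 4) -> finishes; pool += (0, 1, 1) = (1, 6, 5)
  T3 needs (1, 0, 5) <= (1, 6, 5) -> finishes; pool += (0, 1, 2) = (1, 7, 7)
  T4 needs (1, 5, 5) <= (1, 7, 7) -> finishes; pool += (1, 1, 0) = (2, 8, 7)


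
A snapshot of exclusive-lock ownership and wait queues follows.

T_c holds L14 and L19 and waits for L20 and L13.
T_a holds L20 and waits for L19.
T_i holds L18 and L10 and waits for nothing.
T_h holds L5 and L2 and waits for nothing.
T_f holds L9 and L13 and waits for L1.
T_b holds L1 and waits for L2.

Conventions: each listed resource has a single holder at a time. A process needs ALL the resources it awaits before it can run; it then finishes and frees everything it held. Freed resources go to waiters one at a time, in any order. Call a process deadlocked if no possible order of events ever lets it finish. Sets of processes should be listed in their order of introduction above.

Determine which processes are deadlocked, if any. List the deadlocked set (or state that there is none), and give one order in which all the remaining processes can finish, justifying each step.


Deadlocked: T_c and T_a.
Key observation: the cycle T_c -> T_a -> T_c can never break — each member waits on the next; no other process is dragged down with it.
The rest can finish in the order T_h, T_i, T_b, T_f.
Step-by-step check:
  T_h: no waits; runs immediately, freeing L5 and L2
  T_i: no waits; runs immediately, freeing L18 and L10
  run T_b (all its waits — L2 — are resolved); releases L1
  run T_f (all its waits — L1 — are resolved); releases L9 and L13


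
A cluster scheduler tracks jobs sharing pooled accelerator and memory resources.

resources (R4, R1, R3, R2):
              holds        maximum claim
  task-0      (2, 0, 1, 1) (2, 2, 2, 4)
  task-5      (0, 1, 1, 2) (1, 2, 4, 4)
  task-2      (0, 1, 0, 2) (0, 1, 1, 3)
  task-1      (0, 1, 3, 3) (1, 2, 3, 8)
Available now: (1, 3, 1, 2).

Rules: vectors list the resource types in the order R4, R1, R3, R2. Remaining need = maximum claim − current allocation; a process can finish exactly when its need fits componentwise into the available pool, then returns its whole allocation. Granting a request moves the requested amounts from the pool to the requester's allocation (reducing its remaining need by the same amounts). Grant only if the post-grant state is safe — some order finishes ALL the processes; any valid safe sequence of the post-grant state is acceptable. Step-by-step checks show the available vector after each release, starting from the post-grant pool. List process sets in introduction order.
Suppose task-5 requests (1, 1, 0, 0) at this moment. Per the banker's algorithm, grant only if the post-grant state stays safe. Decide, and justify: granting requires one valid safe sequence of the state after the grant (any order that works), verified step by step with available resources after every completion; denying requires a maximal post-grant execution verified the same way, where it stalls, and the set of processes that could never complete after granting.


GRANT: granting preserves safety; a valid post-grant sequence is task-2, task-0, task-1, task-5.
Key observation: granting shrinks the pool to (0, 2, 1, 2), yet task-2 still fits and the chain goes through.
Step-by-step check of the post-grant state:
  pool = (0, 2, 1, 2)
  run task-2 (needs (0, 0, 1, 1), free (0, 2, 1, 2)); after release of (0, 1, 0, 2) the pool is (0, 3, 1, 4)
  run task-0 (needs (0, 2, 1, 3), free (0, 3, 1, 4)); after release of (2, 0, 1, 1) the pool is (2, 3, 2, 5)
  run task-1 (needs (1, 1, 0, 5), free (2, 3, 2, 5)); after release of (0, 1, 3, 3) the pool is (2, 4, 5, 8)
  run task-5 (needs (0, 0, 3, 2), free (2, 4, 5, 8)); after release of (1, 2, 1, 2) the pool is (3, 6, 6, 10)


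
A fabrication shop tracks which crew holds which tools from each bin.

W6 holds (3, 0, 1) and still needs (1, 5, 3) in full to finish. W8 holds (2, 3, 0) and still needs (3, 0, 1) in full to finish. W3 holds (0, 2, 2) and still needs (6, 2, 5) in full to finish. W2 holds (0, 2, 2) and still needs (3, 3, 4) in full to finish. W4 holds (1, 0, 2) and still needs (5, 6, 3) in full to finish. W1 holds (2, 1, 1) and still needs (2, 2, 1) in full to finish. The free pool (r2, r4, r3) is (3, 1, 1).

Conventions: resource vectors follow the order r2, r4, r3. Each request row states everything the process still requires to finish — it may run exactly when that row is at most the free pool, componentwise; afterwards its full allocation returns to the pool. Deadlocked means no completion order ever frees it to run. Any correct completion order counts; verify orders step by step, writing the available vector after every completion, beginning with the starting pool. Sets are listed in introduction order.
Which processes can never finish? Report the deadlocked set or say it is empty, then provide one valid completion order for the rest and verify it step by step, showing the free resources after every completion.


The deadlocked set is W6, W3, W2 and W4.
Key observation: r3 is the bottleneck — with W8, W1 done the pool holds (7, 5, 2), short of every remaining need.
One completion order for the rest: W8, W1. Walking it through:
  pool = (3, 1, 1)
  W8 needs (3, 0, 1) <= (3, 1, 1) -> finishes; pool += (2, 3, 0) = (5, 4, 1)
  W1 needs (2, 2, 1) <= (5, 4, 1) -> finishes; pool += (2, 1, 1) = (7, 5, 2)
The blocked processes can never fit:
  blocked: W6 wants (1, 5, 3), pool (7, 5, 2) — not enough r3
  blocked: W3 wants (6, 2, 5), pool (7, 5, 2) — not enough r3
  blocked: W2 wants (3, 3, 4), pool (7, 5, 2) — not enough r3
  blocked: W4 wants (5, 6, 3), pool (7, 5, 2) — not enough r4 and r3


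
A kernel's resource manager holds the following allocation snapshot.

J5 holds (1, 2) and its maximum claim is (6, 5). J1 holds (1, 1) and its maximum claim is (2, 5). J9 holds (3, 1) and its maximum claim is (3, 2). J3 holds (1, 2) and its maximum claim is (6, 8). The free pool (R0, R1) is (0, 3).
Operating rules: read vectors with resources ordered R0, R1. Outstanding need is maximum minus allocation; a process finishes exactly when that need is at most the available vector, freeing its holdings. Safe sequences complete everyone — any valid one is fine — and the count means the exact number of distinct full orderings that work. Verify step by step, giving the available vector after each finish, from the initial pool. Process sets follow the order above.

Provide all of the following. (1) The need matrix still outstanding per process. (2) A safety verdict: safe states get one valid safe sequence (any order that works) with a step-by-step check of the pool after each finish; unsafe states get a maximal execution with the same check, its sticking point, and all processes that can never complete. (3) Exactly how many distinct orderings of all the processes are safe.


(1) Remaining need (order R0, R1):
  J5: (5, 3)
  J1: (1, 4)
  J9: (0, 1)
  J3: (5, 6)
(2) The state is UNSAFE.
Key observation: R0 is the bottleneck — with J9, J1 done the pool holds (4, 5), short of every remaining need.
The run J9, J1 cannot be extended any further. Check, step by step:
  pool = (0, 3)
  J9: need (0, 1) fits (0, 3); releases (3, 1), pool now (3, 4)
  J1: need (1, 4) fits (3, 4); releases (1, 1), pool now (4, 5)
  J5 cannot run: need (5, 3) vs free (4, 5) (insufficient R0)
  J3 cannot run: need (5, 6) vs free (4, 5) (insufficient R0 and R1)
Processes that can never finish: J5 and J3.
(3) The exact count: 0 of the possible complete orderings are safe sequences.


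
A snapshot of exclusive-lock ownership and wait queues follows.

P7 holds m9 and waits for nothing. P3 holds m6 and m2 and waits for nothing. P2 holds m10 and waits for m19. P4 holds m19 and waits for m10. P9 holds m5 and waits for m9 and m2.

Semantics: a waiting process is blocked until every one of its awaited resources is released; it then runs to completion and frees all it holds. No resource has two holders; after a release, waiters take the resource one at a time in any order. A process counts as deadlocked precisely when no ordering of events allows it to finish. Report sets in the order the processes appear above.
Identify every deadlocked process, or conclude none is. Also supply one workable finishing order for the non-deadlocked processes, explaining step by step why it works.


Deadlocked set: P2 and P4.
Key observation: P2 -> P4 -> P2 is a circular wait — nothing in it can go first; no other process is dragged down with it.
One completion order for the rest: P7, P3, P9.
Step-by-step check:
  P7 waits on nothing -> runs at once and releases m9
  P3 waits on nothing -> runs at once and releases m6 and m2
  P9: everything it awaited (m9 and m2) is free; runs, freeing m5


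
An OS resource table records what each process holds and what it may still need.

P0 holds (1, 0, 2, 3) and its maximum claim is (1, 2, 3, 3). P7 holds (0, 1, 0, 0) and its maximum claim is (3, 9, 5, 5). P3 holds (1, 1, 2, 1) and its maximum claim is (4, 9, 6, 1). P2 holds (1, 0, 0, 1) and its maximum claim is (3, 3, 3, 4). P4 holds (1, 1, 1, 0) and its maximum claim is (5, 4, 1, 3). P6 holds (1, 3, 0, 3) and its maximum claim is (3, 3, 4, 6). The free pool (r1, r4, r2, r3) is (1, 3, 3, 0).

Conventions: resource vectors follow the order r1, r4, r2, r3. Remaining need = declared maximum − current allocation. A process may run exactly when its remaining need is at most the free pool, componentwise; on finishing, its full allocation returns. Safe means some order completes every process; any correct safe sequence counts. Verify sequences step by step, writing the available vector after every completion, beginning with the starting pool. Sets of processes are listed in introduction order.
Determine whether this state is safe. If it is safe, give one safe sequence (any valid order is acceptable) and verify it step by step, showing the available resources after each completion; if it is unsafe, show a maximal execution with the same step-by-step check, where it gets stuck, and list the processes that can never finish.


UNSAFE.
Key observation: r4 is the bottleneck — with P0, P6, P2, P4 done the pool holds (5, 7, 6, 7), short of every remaining need.
Going as far as possible: P0, P6, P2, P4; after that, nothing fits. Step-by-step check:
  pool = (1, 3, 3, 0)
  P0 needs (0, 2, 1, 0) <= (1, 3, 3, 0) -> finishes; pool += (1, 0, 2, 3) = (2, 3, 5, 3)
  P6 needs (2, 0, 4, 3) <= (2, 3, 5, 3) -> finishes; pool += (1, 3, 0, 3) = (3, 6, 5, 6)
  P2 needs (2, 3, 3, 3) <= (3, 6, 5, 6) -> finishes; pool += (1, 0, 0, 1) = (4, 6, 5, 7)
  P4 needs (4, 3, 0, 3) <= (4, 6, 5, 7) -> finishes; pool += (1, 1, 1, 0) = (5, 7, 6, 7)
  P7 cannot run: need (3, 8, 5, 5) vs free (5, 7, 6, 7) (insufficient r4)
  P3 cannot run: need (3, 8, 4, 0) vs free (5, 7, 6, 7) (insufficient r4)
Never able to finish: P7 and P3.


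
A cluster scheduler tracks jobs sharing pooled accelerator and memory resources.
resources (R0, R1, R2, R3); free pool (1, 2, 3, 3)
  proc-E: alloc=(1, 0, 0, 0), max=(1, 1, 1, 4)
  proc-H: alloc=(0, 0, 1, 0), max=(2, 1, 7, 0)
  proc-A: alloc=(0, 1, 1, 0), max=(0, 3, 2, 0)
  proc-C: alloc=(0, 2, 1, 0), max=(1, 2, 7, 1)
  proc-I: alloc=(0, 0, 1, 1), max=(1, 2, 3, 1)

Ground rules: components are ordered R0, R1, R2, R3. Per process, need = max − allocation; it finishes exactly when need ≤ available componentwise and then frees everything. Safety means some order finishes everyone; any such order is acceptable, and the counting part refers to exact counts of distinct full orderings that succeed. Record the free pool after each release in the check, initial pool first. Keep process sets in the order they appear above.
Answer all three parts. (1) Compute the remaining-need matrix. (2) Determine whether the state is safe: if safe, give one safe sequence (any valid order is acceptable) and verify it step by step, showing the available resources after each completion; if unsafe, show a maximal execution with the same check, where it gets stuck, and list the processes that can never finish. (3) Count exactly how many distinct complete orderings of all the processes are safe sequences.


(1) Outstanding need per process (order R0, R1, R2, R3):
  proc-E: (0, 1, 1, 4)
  proc-H: (2, 1, 6, 0)
  proc-A: (0, 2, 1, 0)
  proc-C: (1, 0, 6, 1)
  proc-I: (1, 2, 2, 0)
(2) UNSAFE.
Key observation: R2 is the bottleneck — with proc-I, proc-E, proc-A done the pool holds (2, 3, 5, 4), short of every remaining need.
The run proc-I, proc-E, proc-A cannot be extended any further. Walking it through:
  pool = (1, 2, 3, 3)
  proc-I: need (1, 2, 2, 0) fits (1, 2, 3, 3); releases (0, 0, 1, 1), pool now (1, 2, 4, 4)
  proc-E: need (0, 1, 1, 4) fits (1, 2, 4, 4); releases (1, 0, 0, 0), pool now (2, 2, 4, 4)
  proc-A: need (0, 2, 1, 0) fits (2, 2, 4, 4); releases (0, 1, 1, 0), pool now (2, 3, 5, 4)
  proc-H cannot run: need (2, 1, 6, 0) vs free (2, 3, 5, 4) (insufficient R2)
  proc-C cannot run: need (1, 0, 6, 1) vs free (2, 3, 5, 4) (insufficient R2)
Processes that can never finish: proc-H and proc-C.
(3) Precisely 0 of the possible complete orderings are safe sequences.


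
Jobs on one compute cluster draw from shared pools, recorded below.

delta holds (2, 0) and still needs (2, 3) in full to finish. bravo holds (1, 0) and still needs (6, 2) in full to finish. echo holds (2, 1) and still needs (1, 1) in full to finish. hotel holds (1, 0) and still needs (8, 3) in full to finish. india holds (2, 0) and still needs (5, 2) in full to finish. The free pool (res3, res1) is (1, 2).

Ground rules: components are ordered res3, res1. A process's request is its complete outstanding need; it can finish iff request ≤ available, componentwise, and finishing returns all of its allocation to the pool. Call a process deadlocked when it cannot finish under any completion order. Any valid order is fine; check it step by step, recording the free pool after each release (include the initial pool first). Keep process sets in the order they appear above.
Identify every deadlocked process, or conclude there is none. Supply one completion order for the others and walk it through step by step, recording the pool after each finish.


Nothing here is deadlocked.
Key observation: echo fits the free pool immediately, and its release cascades until everyone finishes.
One completion order for the rest: echo, delta, india, bravo, hotel. Step-by-step check:
  pool = (1, 2)
  run echo (needs (1, 1), free (1, 2)); after release of (2, 1) the pool is (3, 3)
  run delta (needs (2, 3), free (3, 3)); after release of (2, 0) the pool is (5, 3)
  run india (needs (5, 2), free (5, 3)); after release of (2, 0) the pool is (7, 3)
  run bravo (needs (6, 2), free (7, 3)); after release of (1, 0) the pool is (8, 3)
  run hotel (needs (8, 3), free (8, 3)); after release of (1, 0) the pool is (9, 3)


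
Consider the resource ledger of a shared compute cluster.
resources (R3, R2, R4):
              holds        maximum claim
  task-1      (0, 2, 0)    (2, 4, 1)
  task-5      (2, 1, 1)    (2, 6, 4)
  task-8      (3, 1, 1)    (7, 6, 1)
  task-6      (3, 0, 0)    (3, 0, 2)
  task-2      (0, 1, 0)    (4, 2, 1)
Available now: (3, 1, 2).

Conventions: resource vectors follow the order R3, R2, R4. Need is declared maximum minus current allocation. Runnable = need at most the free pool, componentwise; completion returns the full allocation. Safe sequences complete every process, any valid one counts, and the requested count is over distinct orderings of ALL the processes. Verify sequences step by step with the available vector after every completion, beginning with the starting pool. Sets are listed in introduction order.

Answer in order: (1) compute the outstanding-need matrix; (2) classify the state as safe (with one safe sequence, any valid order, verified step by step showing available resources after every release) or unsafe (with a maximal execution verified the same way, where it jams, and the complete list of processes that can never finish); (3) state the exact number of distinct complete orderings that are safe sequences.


(1) Remaining need (order R3, R2, R4):
  task-1: (2, 2, 1)
  task-5: (0, 5, 3)
  task-8: (4, 5, 0)
  task-6: (0, 0, 2)
  task-2: (4, 1, 1)
(2) UNSAFE.
Key observation: no order helps: past task-6, task-2, task-1, the free pool tops out at (6, 4, 2), below what each blocked process needs in R2.
Going as far as possible: task-6, task-2, task-1; after that, nothing fits. Check, step by step:
  pool = (3, 1, 2)
  task-6 needs (0, 0, 2) <= (3, 1, 2) -> finishes; pool += (3, 0, 0) = (6, 1, 2)
  task-2 needs (4, 1, 1) <= (6, 1, 2) -> finishes; pool += (0, 1, 0) = (6, 2, 2)
  task-1 needs (2, 2, 1) <= (6, 2, 2) -> finishes; pool += (0, 2, 0) = (6, 4, 2)
  blocked: task-5 wants (0, 5, 3), pool (6, 4, 2) — not enough R2 and R4
  blocked: task-8 wants (4, 5, 0), pool (6, 4, 2) — not enough R2
Permanently blocked: task-5 and task-8.
(3) Precisely 0 of the possible complete orderings are safe sequences.


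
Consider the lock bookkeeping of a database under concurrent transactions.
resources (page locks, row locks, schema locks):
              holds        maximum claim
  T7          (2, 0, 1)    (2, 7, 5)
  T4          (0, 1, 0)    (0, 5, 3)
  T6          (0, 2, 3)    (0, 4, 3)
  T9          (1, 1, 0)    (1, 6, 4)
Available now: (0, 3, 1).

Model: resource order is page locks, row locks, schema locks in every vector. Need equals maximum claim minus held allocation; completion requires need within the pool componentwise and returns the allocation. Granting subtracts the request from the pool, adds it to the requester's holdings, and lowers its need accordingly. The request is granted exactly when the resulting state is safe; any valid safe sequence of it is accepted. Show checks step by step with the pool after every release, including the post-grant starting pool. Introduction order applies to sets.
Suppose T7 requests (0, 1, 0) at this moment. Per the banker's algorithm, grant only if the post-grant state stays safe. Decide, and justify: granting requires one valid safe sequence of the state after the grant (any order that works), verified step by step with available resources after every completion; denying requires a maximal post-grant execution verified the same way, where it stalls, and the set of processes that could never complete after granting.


GRANT — the state after the grant stays safe, e.g. via T6, T4, T9, T7.
Key observation: the transfer keeps a workable pool ((0, 2, 1)); T6 starts the safe sequence.
Step-by-step check of the post-grant state:
  pool = (0, 2, 1)
  T6: need (0, 2, 0) fits (0, 2, 1); releases (0, 2, 3), pool now (0, 4, 4)
  T4: need (0, 4, 3) fits (0, 4, 4); releases (0, 1, 0), pool now (0, 5, 4)
  T9: need (0, 5, 4) fits (0, 5, 4); releases (1, 1, 0), pool now (1, 6, 4)
  T7: need (0, 6, 4) fits (1, 6, 4); releases (2, 1, 1), pool now (3, 7, 5)


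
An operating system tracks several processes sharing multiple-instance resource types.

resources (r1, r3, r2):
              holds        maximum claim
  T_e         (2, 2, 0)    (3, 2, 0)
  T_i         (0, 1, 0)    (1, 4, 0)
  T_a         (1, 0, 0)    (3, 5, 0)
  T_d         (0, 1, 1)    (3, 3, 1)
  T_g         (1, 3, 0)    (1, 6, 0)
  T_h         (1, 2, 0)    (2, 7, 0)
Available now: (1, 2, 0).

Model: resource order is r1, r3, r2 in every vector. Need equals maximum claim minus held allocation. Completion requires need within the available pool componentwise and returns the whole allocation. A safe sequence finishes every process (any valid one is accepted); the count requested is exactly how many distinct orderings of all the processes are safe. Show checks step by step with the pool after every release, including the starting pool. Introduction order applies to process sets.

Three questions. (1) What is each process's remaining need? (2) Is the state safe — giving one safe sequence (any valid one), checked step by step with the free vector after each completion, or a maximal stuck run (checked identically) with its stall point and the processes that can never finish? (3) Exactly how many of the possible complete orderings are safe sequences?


(1) Remaining need (order r1, r3, r2):
  T_e: (1, 0, 0)
  T_i: (1, 3, 0)
  T_a: (2, 5, 0)
  T_d: (3, 2, 0)
  T_g: (0, 3, 0)
  T_h: (1, 5, 0)
(2) SAFE. One safe sequence: T_e, T_i, T_g, T_a, T_d, T_h.
Key observation: T_e is the earliest step where a requested resource binds exactly: need (1, 0, 0), pool (1, 2, 0) at its turn.
Check, step by step:
  pool = (1, 2, 0)
  T_e: need (1, 0, 0) fits (1, 2, 0); releases (2, 2, 0), pool now (3, 4, 0)
  T_i: need (1, 3, 0) fits (3, 4, 0); releases (0, 1, 0), pool now (3, 5, 0)
  T_g: need (0, 3, 0) fits (3, 5, 0); releases (1, 3, 0), pool now (4, 8, 0)
  T_a: need (2, 5, 0) fits (4, 8, 0); releases (1, 0, 0), pool now (5, 8, 0)
  T_d: need (3, 2, 0) fits (5, 8, 0); releases (0, 1, 1), pool now (5, 9, 1)
  T_h: need (1, 5, 0) fits (5, 9, 1); releases (1, 2, 0), pool now (6, 11, 1)
(3) The exact count: 72 of the possible complete orderings are safe sequences.


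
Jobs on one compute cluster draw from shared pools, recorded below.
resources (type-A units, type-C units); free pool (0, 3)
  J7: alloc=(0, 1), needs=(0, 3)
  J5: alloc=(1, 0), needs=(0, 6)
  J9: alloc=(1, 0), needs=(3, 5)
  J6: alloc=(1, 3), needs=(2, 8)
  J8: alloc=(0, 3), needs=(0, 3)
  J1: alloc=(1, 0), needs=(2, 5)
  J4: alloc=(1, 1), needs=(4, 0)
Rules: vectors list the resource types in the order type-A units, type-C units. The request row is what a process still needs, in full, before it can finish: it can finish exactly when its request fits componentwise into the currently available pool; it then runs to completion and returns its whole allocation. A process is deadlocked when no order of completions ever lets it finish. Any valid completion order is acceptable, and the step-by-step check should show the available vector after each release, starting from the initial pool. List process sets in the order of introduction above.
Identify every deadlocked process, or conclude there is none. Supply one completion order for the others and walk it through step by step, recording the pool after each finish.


Deadlocked: J9, J6, J1 and J4.
Key observation: type-A units is the bottleneck — with J8, J5, J7 done the pool holds (1, 7), short of every remaining need.
One completion order for the rest: J8, J5, J7. Step-by-step check:
  pool = (0, 3)
  J8 needs (0, 3) <= (0, 3) -> finishes; pool += (0, 3) = (0, 6)
  J5 needs (0, 6) <= (0, 6) -> finishes; pool += (1, 0) = (1, 6)
  J7 needs (0, 3) <= (1, 6) -> finishes; pool += (0, 1) = (1, 7)
The blocked processes can never fit:
  J9 cannot run: need (3, 5) vs free (1, 7) (insufficient type-A units)
  J6 cannot run: need (2, 8) vs free (1, 7) (insufficient type-A units and type-C units)
  J1 cannot run: need (2, 5) vs free (1, 7) (insufficient type-A units)
  J4 cannot run: need (4, 0) vs free (1, 7) (insufficient type-A units)


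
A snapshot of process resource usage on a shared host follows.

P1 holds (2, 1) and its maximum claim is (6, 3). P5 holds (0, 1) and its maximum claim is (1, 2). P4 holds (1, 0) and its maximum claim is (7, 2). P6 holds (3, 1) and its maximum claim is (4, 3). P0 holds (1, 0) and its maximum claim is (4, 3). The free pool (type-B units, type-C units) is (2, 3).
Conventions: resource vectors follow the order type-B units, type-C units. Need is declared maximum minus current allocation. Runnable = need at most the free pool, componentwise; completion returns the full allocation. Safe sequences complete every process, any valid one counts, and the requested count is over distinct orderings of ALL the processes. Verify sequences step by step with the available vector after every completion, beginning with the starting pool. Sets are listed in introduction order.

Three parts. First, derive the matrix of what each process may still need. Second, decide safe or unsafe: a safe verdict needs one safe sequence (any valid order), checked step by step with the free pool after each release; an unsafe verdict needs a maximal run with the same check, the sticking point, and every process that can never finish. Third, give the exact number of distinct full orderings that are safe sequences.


(1) Need matrix, components ordered type-B units, type-C units:
  P1: (4, 2)
  P5: (1, 1)
  P4: (6, 2)
  P6: (1, 2)
  P0: (3, 3)
(2) SAFE, for example via the order P6, P1, P4, P0, P5.
Key observation: every step clears its requested resources with room to spare; the minimum clearance is 1, first at P6 — (1, 2) vs (2, 3) free.
Verifying each step:
  pool = (2, 3)
  P6: need (1, 2) fits (2, 3); releases (3, 1), pool now (5, 4)
  P1: need (4, 2) fits (5, 4); releases (2, 1), pool now (7, 5)
  P4: need (6, 2) fits (7, 5); releases (1, 0), pool now (8, 5)
  P0: need (3, 3) fits (8, 5); releases (1, 0), pool now (9, 5)
  P5: need (1, 1) fits (9, 5); releases (0, 1), pool now (9, 6)
(3) Exactly 20 of the possible complete orderings are safe sequences.


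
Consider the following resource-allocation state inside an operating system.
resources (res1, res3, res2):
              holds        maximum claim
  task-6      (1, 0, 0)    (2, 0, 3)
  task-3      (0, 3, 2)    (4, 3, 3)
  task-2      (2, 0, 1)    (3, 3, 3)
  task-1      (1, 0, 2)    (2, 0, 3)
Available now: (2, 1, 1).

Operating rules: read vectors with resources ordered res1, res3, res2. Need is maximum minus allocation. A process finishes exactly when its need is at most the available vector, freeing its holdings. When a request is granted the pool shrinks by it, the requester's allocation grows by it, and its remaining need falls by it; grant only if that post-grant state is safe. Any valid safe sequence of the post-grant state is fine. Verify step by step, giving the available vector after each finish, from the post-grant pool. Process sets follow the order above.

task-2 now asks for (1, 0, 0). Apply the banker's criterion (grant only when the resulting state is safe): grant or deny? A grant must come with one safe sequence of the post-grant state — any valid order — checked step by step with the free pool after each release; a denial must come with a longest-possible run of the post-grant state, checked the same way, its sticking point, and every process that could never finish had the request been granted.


DENY: after the grant no complete ordering would exist.
Key observation: after task-1, task-6 the pool peaks at (3, 1, 3), and each blocked process is short somewhere: task-3 on res1; task-2 on res3.
Pretend the grant happened; the run task-1, task-6 goes as far as possible. Step-by-step check:
  pool = (1, 1, 1)
  task-1: need (1, 0, 1) fits (1, 1, 1); releases (1, 0, 2), pool now (2, 1, 3)
  task-6: need (1, 0, 3) fits (2, 1, 3); releases (1, 0, 0), pool now (3, 1, 3)
  blocked: task-3 wants (4, 0, 1), pool (3, 1, 3) — not enough res1
  blocked: task-2 wants (0, 3, 2), pool (3, 1, 3) — not enough res3
Had the request been granted, task-3 and task-2 could never finish.
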